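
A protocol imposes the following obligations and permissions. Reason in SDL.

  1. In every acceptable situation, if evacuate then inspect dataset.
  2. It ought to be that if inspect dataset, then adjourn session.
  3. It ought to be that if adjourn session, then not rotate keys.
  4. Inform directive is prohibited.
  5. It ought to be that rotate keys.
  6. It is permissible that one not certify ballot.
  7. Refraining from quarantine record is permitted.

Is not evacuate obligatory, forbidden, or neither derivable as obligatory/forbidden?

From premise 5 we have O(rotate_keys).
Premise 3, O(adjourn_session → ¬rotate_keys), contraposes to O(rotate_keys → ¬adjourn_session); with O(rotate_keys) we get O(¬adjourn_session).
The contrapositive of premise 2 (O(inspect_dataset → adjourn_session)) is O(¬adjourn_session → ¬inspect_dataset), and O(¬adjourn_session) is already established, so O(¬inspect_dataset).
The contrapositive of premise 1 (O(evacuate → inspect_dataset)) is O(¬inspect_dataset → ¬evacuate), and O(¬inspect_dataset) is already established, so O(¬evacuate).
Premises 4, 6, 7 do not contribute to this derivation.
Hence ¬evacuate is obligatory.

Obligatory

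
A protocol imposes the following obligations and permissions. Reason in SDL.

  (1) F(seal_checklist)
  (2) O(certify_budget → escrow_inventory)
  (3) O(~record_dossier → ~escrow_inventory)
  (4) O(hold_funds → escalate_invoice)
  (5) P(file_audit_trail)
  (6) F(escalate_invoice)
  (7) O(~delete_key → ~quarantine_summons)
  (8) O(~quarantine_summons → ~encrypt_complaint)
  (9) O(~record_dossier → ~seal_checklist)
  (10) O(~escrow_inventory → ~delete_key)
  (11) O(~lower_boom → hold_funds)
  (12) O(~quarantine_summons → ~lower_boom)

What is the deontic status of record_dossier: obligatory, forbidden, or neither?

Obligatory

F(escalate_invoice) at premise 6 means O(~escalate_invoice).
The contrapositive of premise 4 (O(hold_funds → escalate_invoice)) is O(~escalate_invoice → ~hold_funds), and O(~escalate_invoice) is already established, so O(~hold_funds).
Premise 11, O(~lower_boom → hold_funds), contraposes to O(~hold_funds → lower_boom); with O(~hold_funds) we get O(lower_boom).
Premise 12 is O(~quarantine_summons → ~lower_boom); contrapositively O(lower_boom → quarantine_summons). Since O(lower_boom) holds, K gives O(quarantine_summons).
Premise 7 is O(~delete_key → ~quarantine_summons); contrapositively O(quarantine_summons → delete_key). Since O(quarantine_summons) holds, K gives O(delete_key).
Premise 10, O(~escrow_inventory → ~delete_key), contraposes to O(delete_key → escrow_inventory); with O(delete_key) we get O(escrow_inventory).
Premise 3, O(~record_dossier → ~escrow_inventory), contraposes to O(escrow_inventory → record_dossier); with O(escrow_inventory) we get O(record_dossier).
Premises 1, 2, 5, 8, 9 do not contribute to this derivation.
Hence record_dossier is obligatory.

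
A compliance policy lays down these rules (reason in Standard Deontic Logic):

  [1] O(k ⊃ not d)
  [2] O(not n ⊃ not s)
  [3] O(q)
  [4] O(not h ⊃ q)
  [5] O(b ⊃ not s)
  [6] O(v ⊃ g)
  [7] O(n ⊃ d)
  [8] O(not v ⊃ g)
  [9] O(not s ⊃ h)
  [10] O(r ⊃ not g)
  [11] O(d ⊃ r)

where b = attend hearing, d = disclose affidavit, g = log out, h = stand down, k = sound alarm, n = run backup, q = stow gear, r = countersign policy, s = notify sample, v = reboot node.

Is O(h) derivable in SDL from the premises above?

By case analysis on not v: premise 8 gives O(not v ⊃ g) and premise 6 gives O(v ⊃ g), so O(g) either way.
The contrapositive of premise 10 (O(r ⊃ not g)) is O(g ⊃ not r), and O(g) is already established, so O(not r).
Premise 11 is O(d ⊃ r); contrapositively O(not r ⊃ not d). Since O(not r) holds, K gives O(not d).
Premise 7, O(n ⊃ d), contraposes to O(not d ⊃ not n); with O(not d) we get O(not n).
With premise 2, O(not n ⊃ not s), the K-axiom yields O(not s).
From O(not s) and premise 9, O(not s ⊃ h), we obtain O(h).
Premises 1, 3, 4, 5 do not contribute to this derivation.
So O(h) follows.

Yes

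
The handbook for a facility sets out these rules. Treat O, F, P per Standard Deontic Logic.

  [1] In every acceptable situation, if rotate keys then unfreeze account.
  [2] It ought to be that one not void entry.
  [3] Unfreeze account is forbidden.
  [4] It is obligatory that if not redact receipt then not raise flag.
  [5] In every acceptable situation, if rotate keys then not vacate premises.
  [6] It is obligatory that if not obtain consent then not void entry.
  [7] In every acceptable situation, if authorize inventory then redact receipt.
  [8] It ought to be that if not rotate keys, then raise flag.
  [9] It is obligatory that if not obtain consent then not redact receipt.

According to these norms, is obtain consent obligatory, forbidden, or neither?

F(unfreeze_account) at premise 3 means O(¬unfreeze_account).
Premise 1, O(rotate_keys → unfreeze_account), contraposes to O(¬unfreeze_account → ¬rotate_keys); with O(¬unfreeze_account) we get O(¬rotate_keys).
From O(¬rotate_keys) and premise 8, O(¬rotate_keys → raise_flag), we obtain O(raise_flag).
Premise 4, O(¬redact_receipt → ¬raise_flag), contraposes to O(raise_flag → redact_receipt); with O(raise_flag) we get O(redact_receipt).
Premise 9 is O(¬obtain_consent → ¬redact_receipt); contrapositively O(redact_receipt → obtain_consent). Since O(redact_receipt) holds, K gives O(obtain_consent).
Premises 2, 5, 6, 7 do not contribute to this derivation.
Hence obtain_consent is obligatory.

Obligatory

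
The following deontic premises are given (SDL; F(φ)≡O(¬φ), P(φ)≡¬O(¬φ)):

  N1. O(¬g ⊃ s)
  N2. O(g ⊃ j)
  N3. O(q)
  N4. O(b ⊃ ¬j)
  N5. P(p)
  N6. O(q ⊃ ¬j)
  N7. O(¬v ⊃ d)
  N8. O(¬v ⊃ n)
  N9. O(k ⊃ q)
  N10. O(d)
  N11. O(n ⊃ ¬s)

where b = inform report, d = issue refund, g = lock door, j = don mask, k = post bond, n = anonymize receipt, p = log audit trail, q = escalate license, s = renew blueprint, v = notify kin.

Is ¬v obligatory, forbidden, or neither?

Forbidden

Premise 3 gives O(q).
Premise 6 is O(q ⊃ ¬j); since O(q), deontic closure gives O(¬j).
The contrapositive of premise 2 (O(g ⊃ j)) is O(¬j ⊃ ¬g), and O(¬j) is already established, so O(¬g).
Applying K to premise 1 (O(¬g ⊃ s)) and O(¬g) yields O(s).
Premise 11 is O(n ⊃ ¬s); contrapositively O(s ⊃ ¬n). Since O(s) holds, K gives O(¬n).
Premise 8 is O(¬v ⊃ n); contrapositively O(¬n ⊃ v). Since O(¬n) holds, K gives O(v).
Premises 4, 5, 7, 9, 10 do not contribute to this derivation.
Thus O(v), which is F(¬v): ¬v is forbidden.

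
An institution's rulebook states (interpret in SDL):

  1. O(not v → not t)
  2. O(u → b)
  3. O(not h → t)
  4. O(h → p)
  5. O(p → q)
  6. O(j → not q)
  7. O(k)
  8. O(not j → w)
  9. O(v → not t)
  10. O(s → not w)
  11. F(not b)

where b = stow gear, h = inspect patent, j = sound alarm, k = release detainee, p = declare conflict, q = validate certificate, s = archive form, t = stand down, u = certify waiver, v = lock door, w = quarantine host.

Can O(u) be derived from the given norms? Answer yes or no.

Premise 2 is O(u → b); even if O(b) held, inferring O(u) would be affirming the consequent — invalid.
No other premise forces O(u). An ideal world satisfying every premise can still have u false, so O(u) is not derivable.

No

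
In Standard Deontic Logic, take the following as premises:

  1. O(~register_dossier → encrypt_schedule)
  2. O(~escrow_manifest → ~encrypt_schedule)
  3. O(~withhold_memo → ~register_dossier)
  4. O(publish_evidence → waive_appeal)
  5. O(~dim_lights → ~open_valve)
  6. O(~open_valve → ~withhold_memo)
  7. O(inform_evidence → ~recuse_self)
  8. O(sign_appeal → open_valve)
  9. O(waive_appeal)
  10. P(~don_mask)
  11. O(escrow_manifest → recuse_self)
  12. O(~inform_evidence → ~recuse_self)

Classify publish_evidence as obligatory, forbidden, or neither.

Premise 4 is O(publish_evidence → waive_appeal); even if O(waive_appeal) held, inferring O(publish_evidence) would be affirming the consequent — invalid.
No premise or chain of K-axiom applications forces O(publish_evidence), and none forces O(~publish_evidence). So publish_evidence is neither obligatory nor forbidden under these norms.

Neither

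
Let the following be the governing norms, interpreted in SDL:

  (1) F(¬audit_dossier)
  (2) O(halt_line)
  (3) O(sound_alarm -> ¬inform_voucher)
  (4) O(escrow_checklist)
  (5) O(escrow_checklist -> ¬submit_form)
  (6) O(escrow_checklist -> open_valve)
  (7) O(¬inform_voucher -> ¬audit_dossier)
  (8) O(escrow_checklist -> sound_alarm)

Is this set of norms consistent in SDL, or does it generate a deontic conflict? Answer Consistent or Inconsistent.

Premise 1, F(¬audit_dossier), is equivalent to O(audit_dossier).
Premise 7, O(¬inform_voucher -> ¬audit_dossier), contraposes to O(audit_dossier -> inform_voucher); with O(audit_dossier) we get O(inform_voucher).
Premise 3 is O(sound_alarm -> ¬inform_voucher); contrapositively O(inform_voucher -> ¬sound_alarm). Since O(inform_voucher) holds, K gives O(¬sound_alarm).
Premise 8 is O(escrow_checklist -> sound_alarm); contrapositively O(¬sound_alarm -> ¬escrow_checklist). Since O(¬sound_alarm) holds, K gives O(¬escrow_checklist).
Yet premise 4 states O(escrow_checklist).
We now have both O(¬escrow_checklist) and O(escrow_checklist) — escrow_checklist is simultaneously obligatory and forbidden, violating the D-axiom.

Inconsistent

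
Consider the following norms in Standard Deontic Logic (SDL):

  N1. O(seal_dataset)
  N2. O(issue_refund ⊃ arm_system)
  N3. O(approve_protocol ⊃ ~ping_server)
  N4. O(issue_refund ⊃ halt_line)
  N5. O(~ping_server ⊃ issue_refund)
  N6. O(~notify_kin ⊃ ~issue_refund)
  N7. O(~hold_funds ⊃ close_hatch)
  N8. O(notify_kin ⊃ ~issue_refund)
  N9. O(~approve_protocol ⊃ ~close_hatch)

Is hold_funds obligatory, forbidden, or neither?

Premises 6 and 8 are O(~notify_kin ⊃ ~issue_refund) and O(notify_kin ⊃ ~issue_refund); every ideal world satisfies ~notify_kin or notify_kin, so in either case ~issue_refund holds — hence O(~issue_refund).
Premise 5 is O(~ping_server ⊃ issue_refund); contrapositively O(~issue_refund ⊃ ping_server). Since O(~issue_refund) holds, K gives O(ping_server).
Premise 3 is O(approve_protocol ⊃ ~ping_server); contrapositively O(ping_server ⊃ ~approve_protocol). Since O(ping_server) holds, K gives O(~approve_protocol).
Applying K to premise 9 (O(~approve_protocol ⊃ ~close_hatch)) and O(~approve_protocol) yields O(~close_hatch).
The contrapositive of premise 7 (O(~hold_funds ⊃ close_hatch)) is O(~close_hatch ⊃ hold_funds), and O(~close_hatch) is already established, so O(hold_funds).
Premises 1, 2, 4 do not contribute to this derivation.
Hence hold_funds is obligatory.

Obligatory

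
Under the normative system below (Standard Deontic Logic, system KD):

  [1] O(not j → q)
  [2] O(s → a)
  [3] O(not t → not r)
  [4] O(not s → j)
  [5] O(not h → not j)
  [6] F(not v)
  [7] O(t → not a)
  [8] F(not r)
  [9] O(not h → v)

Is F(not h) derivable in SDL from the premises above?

Yes

F(not r) at premise 8 means O(r).
The contrapositive of premise 3 (O(not t → not r)) is O(r → t), and O(r) is already established, so O(t).
From O(t) and premise 7, O(t → not a), we obtain O(not a).
Premise 2, O(s → a), contraposes to O(not a → not s); with O(not a) we get O(not s).
With premise 4, O(not s → j), the K-axiom yields O(j).
The contrapositive of premise 5 (O(not h → not j)) is O(j → h), and O(j) is already established, so O(h).
Premises 1, 6, 9 do not contribute to this derivation.
So O(h) holds, i.e. F(not h). The claim follows.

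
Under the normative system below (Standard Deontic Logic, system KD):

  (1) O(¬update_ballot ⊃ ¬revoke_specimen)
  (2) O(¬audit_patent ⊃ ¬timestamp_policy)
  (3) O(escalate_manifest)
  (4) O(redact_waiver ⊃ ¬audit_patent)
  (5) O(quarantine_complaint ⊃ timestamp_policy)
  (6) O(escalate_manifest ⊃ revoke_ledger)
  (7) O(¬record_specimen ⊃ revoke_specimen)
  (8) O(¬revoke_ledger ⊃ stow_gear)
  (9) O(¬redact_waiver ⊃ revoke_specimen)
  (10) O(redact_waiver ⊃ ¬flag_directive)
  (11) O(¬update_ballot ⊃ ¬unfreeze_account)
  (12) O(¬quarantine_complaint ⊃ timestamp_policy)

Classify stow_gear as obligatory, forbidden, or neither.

Premise 8 is O(¬revoke_ledger ⊃ stow_gear), but O(¬revoke_ledger) is not derivable from the premises, so it does not yield O(stow_gear).
No premise or chain of K-axiom applications forces O(stow_gear), and none forces O(¬stow_gear). So stow_gear is neither obligatory nor forbidden under these norms.

Neither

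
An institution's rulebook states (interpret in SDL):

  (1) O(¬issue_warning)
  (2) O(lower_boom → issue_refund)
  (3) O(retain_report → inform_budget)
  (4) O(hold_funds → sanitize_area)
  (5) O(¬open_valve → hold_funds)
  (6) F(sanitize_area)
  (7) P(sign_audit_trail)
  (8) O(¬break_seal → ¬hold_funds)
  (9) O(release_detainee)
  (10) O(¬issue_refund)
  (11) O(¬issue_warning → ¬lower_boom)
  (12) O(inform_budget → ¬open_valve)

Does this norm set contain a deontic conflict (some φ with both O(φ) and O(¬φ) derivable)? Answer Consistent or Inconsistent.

Consistent

Premise 2 is O(lower_boom → issue_refund), but O(lower_boom) is not derivable from the premises, so it does not yield O(issue_refund).
So O(issue_refund) is not derivable, and the apparent clash with O(¬issue_refund) does not arise.
A world satisfying every obligation exists (e.g. break_seal=false, hold_funds=false, inform_budget=false, issue_refund=false, issue_warning=false, lower_boom=false, open_valve=true, release_detainee=true, retain_report=false, sanitize_area=false, sign_audit_trail=false); no atom is both obligatory and forbidden, so the set is consistent.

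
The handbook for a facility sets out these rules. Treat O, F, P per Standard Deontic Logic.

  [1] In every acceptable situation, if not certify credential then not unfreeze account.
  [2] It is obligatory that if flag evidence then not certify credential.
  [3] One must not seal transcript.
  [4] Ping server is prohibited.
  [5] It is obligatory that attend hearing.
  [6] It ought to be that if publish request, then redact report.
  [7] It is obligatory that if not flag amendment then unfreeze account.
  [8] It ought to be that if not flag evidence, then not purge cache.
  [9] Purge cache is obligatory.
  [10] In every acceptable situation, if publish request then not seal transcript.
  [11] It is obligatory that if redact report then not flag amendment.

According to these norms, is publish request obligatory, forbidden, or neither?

From premise 9 we have O(purge_cache).
Premise 8, O(¬flag_evidence → ¬purge_cache), contraposes to O(purge_cache → flag_evidence); with O(purge_cache) we get O(flag_evidence).
Applying K to premise 2 (O(flag_evidence → ¬certify_credential)) and O(flag_evidence) yields O(¬certify_credential).
From O(¬certify_credential) and premise 1, O(¬certify_credential → ¬unfreeze_account), we obtain O(¬unfreeze_account).
The contrapositive of premise 7 (O(¬flag_amendment → unfreeze_account)) is O(¬unfreeze_account → flag_amendment), and O(¬unfreeze_account) is already established, so O(flag_amendment).
Premise 11 is O(redact_report → ¬flag_amendment); contrapositively O(flag_amendment → ¬redact_report). Since O(flag_amendment) holds, K gives O(¬redact_report).
The contrapositive of premise 6 (O(publish_request → redact_report)) is O(¬redact_report → ¬publish_request), and O(¬redact_report) is already established, so O(¬publish_request).
Premises 3, 4, 5, 10 do not contribute to this derivation.
Thus O(¬publish_request), which is F(publish_request): publish_request is forbidden.

Forbidden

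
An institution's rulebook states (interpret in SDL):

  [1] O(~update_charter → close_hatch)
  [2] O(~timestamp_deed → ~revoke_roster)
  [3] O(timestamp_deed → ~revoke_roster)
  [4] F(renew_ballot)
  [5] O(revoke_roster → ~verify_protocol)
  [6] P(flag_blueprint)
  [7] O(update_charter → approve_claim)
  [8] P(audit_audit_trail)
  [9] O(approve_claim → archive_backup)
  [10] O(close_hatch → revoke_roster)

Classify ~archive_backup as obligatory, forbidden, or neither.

Premises 2 and 3 cover both cases: O(~timestamp_deed → ~revoke_roster) and O(timestamp_deed → ~revoke_roster). Since ~timestamp_deed ∨ timestamp_deed is a tautology, O(~revoke_roster) follows.
Premise 10 is O(close_hatch → revoke_roster); contrapositively O(~revoke_roster → ~close_hatch). Since O(~revoke_roster) holds, K gives O(~close_hatch).
Premise 1 is O(~update_charter → close_hatch); contrapositively O(~close_hatch → update_charter). Since O(~close_hatch) holds, K gives O(update_charter).
From O(update_charter) and premise 7, O(update_charter → approve_claim), we obtain O(approve_claim).
Premise 9 is O(approve_claim → archive_backup); since O(approve_claim), deontic closure gives O(archive_backup).
Premises 4, 5, 6, 8 do not contribute to this derivation.
Thus O(archive_backup), which is F(~archive_backup): ~archive_backup is forbidden.

Forbidden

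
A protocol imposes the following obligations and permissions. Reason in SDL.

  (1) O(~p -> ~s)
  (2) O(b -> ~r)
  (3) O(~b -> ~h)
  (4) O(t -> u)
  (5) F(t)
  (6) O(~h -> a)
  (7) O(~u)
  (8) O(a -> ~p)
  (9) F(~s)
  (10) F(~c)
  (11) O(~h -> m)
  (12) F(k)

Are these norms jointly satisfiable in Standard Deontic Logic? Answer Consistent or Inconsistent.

Premise 4 is O(t -> u), but O(t) is not derivable from the premises, so it does not yield O(u).
So O(u) is not derivable, and the apparent clash with O(~u) does not arise.
A world satisfying every obligation exists (e.g. a=false, b=true, c=true, h=true, k=false, m=false, p=true, r=false, s=true, t=false, u=false); no atom is both obligatory and forbidden, so the set is consistent.

Consistent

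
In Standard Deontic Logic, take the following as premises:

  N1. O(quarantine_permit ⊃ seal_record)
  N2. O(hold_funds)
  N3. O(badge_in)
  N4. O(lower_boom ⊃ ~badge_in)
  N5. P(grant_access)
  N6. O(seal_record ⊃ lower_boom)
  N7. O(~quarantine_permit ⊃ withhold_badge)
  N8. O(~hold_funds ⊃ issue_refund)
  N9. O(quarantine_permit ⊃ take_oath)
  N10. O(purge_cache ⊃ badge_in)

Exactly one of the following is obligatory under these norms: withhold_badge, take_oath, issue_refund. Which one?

withhold_badge

Premise 3 gives O(badge_in).
Premise 4 is O(lower_boom ⊃ ~badge_in); contrapositively O(badge_in ⊃ ~lower_boom). Since O(badge_in) holds, K gives O(~lower_boom).
Premise 6, O(seal_record ⊃ lower_boom), contraposes to O(~lower_boom ⊃ ~seal_record); with O(~lower_boom) we get O(~seal_record).
Premise 1 is O(quarantine_permit ⊃ seal_record); contrapositively O(~seal_record ⊃ ~quarantine_permit). Since O(~seal_record) holds, K gives O(~quarantine_permit).
From O(~quarantine_permit) and premise 7, O(~quarantine_permit ⊃ withhold_badge), we obtain O(withhold_badge).
So O(withhold_badge) holds — withhold_badge is obligatory. None of the other listed options is made obligatory by any chain of premises.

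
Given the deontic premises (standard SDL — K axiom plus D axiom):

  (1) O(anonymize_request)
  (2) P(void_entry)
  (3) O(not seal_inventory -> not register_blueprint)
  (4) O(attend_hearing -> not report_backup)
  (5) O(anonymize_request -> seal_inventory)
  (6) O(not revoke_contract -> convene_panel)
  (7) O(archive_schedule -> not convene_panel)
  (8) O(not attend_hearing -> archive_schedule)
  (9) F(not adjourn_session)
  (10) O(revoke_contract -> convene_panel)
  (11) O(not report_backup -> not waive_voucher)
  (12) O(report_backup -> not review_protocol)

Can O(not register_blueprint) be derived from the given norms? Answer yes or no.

No

Premise 3 is O(not seal_inventory -> not register_blueprint), but O(not seal_inventory) is not derivable from the premises, so it does not yield O(not register_blueprint).
No other premise forces O(not register_blueprint). An ideal world satisfying every premise can still have not register_blueprint false, so O(not register_blueprint) is not derivable.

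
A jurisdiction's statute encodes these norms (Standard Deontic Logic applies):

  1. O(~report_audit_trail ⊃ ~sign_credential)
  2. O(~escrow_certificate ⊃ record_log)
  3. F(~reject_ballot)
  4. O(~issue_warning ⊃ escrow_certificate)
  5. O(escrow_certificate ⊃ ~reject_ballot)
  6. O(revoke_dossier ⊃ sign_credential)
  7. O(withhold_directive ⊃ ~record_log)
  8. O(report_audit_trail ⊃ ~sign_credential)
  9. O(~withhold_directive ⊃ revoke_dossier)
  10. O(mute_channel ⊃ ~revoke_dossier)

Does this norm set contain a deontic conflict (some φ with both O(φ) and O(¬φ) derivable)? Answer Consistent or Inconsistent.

Inconsistent

Premises 8 and 1 are O(report_audit_trail ⊃ ~sign_credential) and O(~report_audit_trail ⊃ ~sign_credential); every ideal world satisfies report_audit_trail or ~report_audit_trail, so in either case ~sign_credential holds — hence O(~sign_credential).
Premise 6, O(revoke_dossier ⊃ sign_credential), contraposes to O(~sign_credential ⊃ ~revoke_dossier); with O(~sign_credential) we get O(~revoke_dossier).
Premise 9 is O(~withhold_directive ⊃ revoke_dossier); contrapositively O(~revoke_dossier ⊃ withhold_directive). Since O(~revoke_dossier) holds, K gives O(withhold_directive).
From O(withhold_directive) and premise 7, O(withhold_directive ⊃ ~record_log), we obtain O(~record_log).
Premise 2, O(~escrow_certificate ⊃ record_log), contraposes to O(~record_log ⊃ escrow_certificate); with O(~record_log) we get O(escrow_certificate).
Applying K to premise 5 (O(escrow_certificate ⊃ ~reject_ballot)) and O(escrow_certificate) yields O(~reject_ballot).
But premise 3, F(~reject_ballot), means O(reject_ballot).
We now have both O(~reject_ballot) and O(reject_ballot) — reject_ballot is simultaneously obligatory and forbidden, violating the D-axiom.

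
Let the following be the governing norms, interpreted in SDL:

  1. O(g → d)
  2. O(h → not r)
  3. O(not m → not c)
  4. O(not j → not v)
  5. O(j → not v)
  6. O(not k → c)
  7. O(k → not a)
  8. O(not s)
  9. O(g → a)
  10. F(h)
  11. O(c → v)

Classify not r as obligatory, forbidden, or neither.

Premise 2 is O(h → not r), but O(h) is not derivable from the premises, so it does not yield O(not r).
No premise or chain of K-axiom applications forces O(not r), and none forces O(r). So not r is neither obligatory nor forbidden under these norms.

Neither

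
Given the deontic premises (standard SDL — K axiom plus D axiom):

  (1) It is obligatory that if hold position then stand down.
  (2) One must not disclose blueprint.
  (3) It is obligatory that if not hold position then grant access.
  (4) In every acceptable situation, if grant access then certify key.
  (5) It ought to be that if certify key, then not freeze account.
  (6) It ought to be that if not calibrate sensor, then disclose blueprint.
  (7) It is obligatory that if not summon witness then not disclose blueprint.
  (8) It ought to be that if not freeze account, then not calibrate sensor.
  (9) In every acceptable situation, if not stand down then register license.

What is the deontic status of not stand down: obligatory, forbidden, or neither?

Premise 2, F(disclose_blueprint), is equivalent to O(¬disclose_blueprint).
The contrapositive of premise 6 (O(¬calibrate_sensor → disclose_blueprint)) is O(¬disclose_blueprint → calibrate_sensor), and O(¬disclose_blueprint) is already established, so O(calibrate_sensor).
The contrapositive of premise 8 (O(¬freeze_account → ¬calibrate_sensor)) is O(calibrate_sensor → freeze_account), and O(calibrate_sensor) is already established, so O(freeze_account).
The contrapositive of premise 5 (O(certify_key → ¬freeze_account)) is O(freeze_account → ¬certify_key), and O(freeze_account) is already established, so O(¬certify_key).
Premise 4, O(grant_access → certify_key), contraposes to O(¬certify_key → ¬grant_access); with O(¬certify_key) we get O(¬grant_access).
Premise 3, O(¬hold_position → grant_access), contraposes to O(¬grant_access → hold_position); with O(¬grant_access) we get O(hold_position).
Premise 1 is O(hold_position → stand_down); since O(hold_position), deontic closure gives O(stand_down).
Premises 7, 9 do not contribute to this derivation.
Thus O(stand_down), which is F(¬stand_down): ¬stand_down is forbidden.

Forbidden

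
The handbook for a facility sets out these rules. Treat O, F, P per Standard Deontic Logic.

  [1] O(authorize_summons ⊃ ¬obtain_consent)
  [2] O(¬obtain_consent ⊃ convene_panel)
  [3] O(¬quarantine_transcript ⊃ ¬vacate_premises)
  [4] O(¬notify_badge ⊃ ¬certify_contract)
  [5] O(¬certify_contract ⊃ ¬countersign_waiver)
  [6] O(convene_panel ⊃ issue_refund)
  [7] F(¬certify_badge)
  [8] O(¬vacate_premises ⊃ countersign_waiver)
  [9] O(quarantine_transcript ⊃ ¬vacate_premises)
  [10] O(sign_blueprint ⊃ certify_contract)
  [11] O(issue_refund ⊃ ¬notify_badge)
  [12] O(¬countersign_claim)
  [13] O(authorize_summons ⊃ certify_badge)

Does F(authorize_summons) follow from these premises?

Yes

Premises 3 and 9 cover both cases: O(¬quarantine_transcript ⊃ ¬vacate_premises) and O(quarantine_transcript ⊃ ¬vacate_premises). Since ¬quarantine_transcript ∨ quarantine_transcript is a tautology, O(¬vacate_premises) follows.
With premise 8, O(¬vacate_premises ⊃ countersign_waiver), the K-axiom yields O(countersign_waiver).
Premise 5 is O(¬certify_contract ⊃ ¬countersign_waiver); contrapositively O(countersign_waiver ⊃ certify_contract). Since O(countersign_waiver) holds, K gives O(certify_contract).
Premise 4, O(¬notify_badge ⊃ ¬certify_contract), contraposes to O(certify_contract ⊃ notify_badge); with O(certify_contract) we get O(notify_badge).
Premise 11 is O(issue_refund ⊃ ¬notify_badge); contrapositively O(notify_badge ⊃ ¬issue_refund). Since O(notify_badge) holds, K gives O(¬issue_refund).
Premise 6, O(convene_panel ⊃ issue_refund), contraposes to O(¬issue_refund ⊃ ¬convene_panel); with O(¬issue_refund) we get O(¬convene_panel).
The contrapositive of premise 2 (O(¬obtain_consent ⊃ convene_panel)) is O(¬convene_panel ⊃ obtain_consent), and O(¬convene_panel) is already established, so O(obtain_consent).
The contrapositive of premise 1 (O(authorize_summons ⊃ ¬obtain_consent)) is O(obtain_consent ⊃ ¬authorize_summons), and O(obtain_consent) is already established, so O(¬authorize_summons).
Premises 7, 10, 12, 13 do not contribute to this derivation.
So O(¬authorize_summons) holds, i.e. F(authorize_summons). The claim follows.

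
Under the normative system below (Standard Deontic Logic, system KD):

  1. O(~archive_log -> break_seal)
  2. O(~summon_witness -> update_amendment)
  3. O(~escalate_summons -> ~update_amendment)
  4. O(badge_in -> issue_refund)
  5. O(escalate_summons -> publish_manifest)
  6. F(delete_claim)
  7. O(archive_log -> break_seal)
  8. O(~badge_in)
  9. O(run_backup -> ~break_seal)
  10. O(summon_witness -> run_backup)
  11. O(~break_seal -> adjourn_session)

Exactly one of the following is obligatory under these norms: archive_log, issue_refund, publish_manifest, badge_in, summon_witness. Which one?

By case analysis on ~archive_log: premise 1 gives O(~archive_log -> break_seal) and premise 7 gives O(archive_log -> break_seal), so O(break_seal) either way.
Premise 9, O(run_backup -> ~break_seal), contraposes to O(break_seal -> ~run_backup); with O(break_seal) we get O(~run_backup).
Premise 10 is O(summon_witness -> run_backup); contrapositively O(~run_backup -> ~summon_witness). Since O(~run_backup) holds, K gives O(~summon_witness).
With premise 2, O(~summon_witness -> update_amendment), the K-axiom yields O(update_amendment).
Premise 3 is O(~escalate_summons -> ~update_amendment); contrapositively O(update_amendment -> escalate_summons). Since O(update_amendment) holds, K gives O(escalate_summons).
From O(escalate_summons) and premise 5, O(escalate_summons -> publish_manifest), we obtain O(publish_manifest).
So O(publish_manifest) holds — publish_manifest is obligatory. None of the other listed options is made obligatory by any chain of premises.

publish_manifest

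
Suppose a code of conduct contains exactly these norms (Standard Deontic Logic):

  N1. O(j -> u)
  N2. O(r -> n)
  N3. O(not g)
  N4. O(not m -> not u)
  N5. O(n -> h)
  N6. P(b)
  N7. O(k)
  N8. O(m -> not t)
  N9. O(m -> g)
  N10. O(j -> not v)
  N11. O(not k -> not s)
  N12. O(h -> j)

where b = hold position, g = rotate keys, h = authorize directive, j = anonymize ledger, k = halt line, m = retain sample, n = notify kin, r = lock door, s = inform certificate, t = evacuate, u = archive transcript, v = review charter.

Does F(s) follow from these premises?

No

Premise 11 is O(not k -> not s), but O(not k) is not derivable from the premises, so it does not yield O(not s).
No other premise forces O(not s). An ideal world satisfying every premise can still have s true, so F(s) is not derivable.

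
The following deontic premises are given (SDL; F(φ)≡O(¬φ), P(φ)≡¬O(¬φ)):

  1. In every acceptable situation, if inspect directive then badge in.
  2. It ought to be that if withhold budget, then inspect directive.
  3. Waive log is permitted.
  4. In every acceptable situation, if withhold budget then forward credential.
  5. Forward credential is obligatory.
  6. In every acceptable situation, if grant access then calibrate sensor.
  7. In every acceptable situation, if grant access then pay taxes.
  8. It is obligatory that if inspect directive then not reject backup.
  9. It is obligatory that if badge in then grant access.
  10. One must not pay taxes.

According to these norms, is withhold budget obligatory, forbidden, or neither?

Premise 10 is F(pay_taxes), i.e. O(¬pay_taxes).
The contrapositive of premise 7 (O(grant_access → pay_taxes)) is O(¬pay_taxes → ¬grant_access), and O(¬pay_taxes) is already established, so O(¬grant_access).
Premise 9 is O(badge_in → grant_access); contrapositively O(¬grant_access → ¬badge_in). Since O(¬grant_access) holds, K gives O(¬badge_in).
The contrapositive of premise 1 (O(inspect_directive → badge_in)) is O(¬badge_in → ¬inspect_directive), and O(¬badge_in) is already established, so O(¬inspect_directive).
Premise 2, O(withhold_budget → inspect_directive), contraposes to O(¬inspect_directive → ¬withhold_budget); with O(¬inspect_directive) we get O(¬withhold_budget).
Premises 3, 4, 5, 6, 8 do not contribute to this derivation.
Thus O(¬withhold_budget), which is F(withhold_budget): withhold_budget is forbidden.

Forbidden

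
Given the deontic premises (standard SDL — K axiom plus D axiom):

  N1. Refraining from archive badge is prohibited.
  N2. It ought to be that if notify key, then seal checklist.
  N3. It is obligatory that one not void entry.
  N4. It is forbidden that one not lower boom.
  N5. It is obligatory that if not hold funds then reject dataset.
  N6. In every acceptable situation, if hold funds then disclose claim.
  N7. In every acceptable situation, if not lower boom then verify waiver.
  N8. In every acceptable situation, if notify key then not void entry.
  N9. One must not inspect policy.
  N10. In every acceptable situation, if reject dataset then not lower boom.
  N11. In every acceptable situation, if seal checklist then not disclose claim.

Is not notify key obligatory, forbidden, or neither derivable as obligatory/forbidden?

Premise 4 is F(¬lower_boom), i.e. O(lower_boom).
Premise 10, O(reject_dataset → ¬lower_boom), contraposes to O(lower_boom → ¬reject_dataset); with O(lower_boom) we get O(¬reject_dataset).
Premise 5, O(¬hold_funds → reject_dataset), contraposes to O(¬reject_dataset → hold_funds); with O(¬reject_dataset) we get O(hold_funds).
Applying K to premise 6 (O(hold_funds → disclose_claim)) and O(hold_funds) yields O(disclose_claim).
Premise 11 is O(seal_checklist → ¬disclose_claim); contrapositively O(disclose_claim → ¬seal_checklist). Since O(disclose_claim) holds, K gives O(¬seal_checklist).
Premise 2, O(notify_key → seal_checklist), contraposes to O(¬seal_checklist → ¬notify_key); with O(¬seal_checklist) we get O(¬notify_key).
Premises 1, 3, 7, 8, 9 do not contribute to this derivation.
Hence ¬notify_key is obligatory.

Obligatory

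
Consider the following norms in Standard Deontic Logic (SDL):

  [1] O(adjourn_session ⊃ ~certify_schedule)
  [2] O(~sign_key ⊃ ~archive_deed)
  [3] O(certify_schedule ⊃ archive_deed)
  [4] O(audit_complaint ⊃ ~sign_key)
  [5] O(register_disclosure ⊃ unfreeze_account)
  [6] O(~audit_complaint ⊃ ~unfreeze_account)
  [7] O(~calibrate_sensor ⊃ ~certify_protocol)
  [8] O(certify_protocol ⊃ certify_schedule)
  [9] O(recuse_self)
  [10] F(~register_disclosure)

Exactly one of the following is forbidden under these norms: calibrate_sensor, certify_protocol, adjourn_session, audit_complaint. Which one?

certify_protocol

Premise 10, F(~register_disclosure), is equivalent to O(register_disclosure).
With premise 5, O(register_disclosure ⊃ unfreeze_account), the K-axiom yields O(unfreeze_account).
The contrapositive of premise 6 (O(~audit_complaint ⊃ ~unfreeze_account)) is O(unfreeze_account ⊃ audit_complaint), and O(unfreeze_account) is already established, so O(audit_complaint).
Applying K to premise 4 (O(audit_complaint ⊃ ~sign_key)) and O(audit_complaint) yields O(~sign_key).
Applying K to premise 2 (O(~sign_key ⊃ ~archive_deed)) and O(~sign_key) yields O(~archive_deed).
Premise 3 is O(certify_schedule ⊃ archive_deed); contrapositively O(~archive_deed ⊃ ~certify_schedule). Since O(~archive_deed) holds, K gives O(~certify_schedule).
Premise 8 is O(certify_protocol ⊃ certify_schedule); contrapositively O(~certify_schedule ⊃ ~certify_protocol). Since O(~certify_schedule) holds, K gives O(~certify_protocol).
So O(~certify_protocol) holds, i.e. certify_protocol is forbidden. None of the other listed options is forbidden under the premises.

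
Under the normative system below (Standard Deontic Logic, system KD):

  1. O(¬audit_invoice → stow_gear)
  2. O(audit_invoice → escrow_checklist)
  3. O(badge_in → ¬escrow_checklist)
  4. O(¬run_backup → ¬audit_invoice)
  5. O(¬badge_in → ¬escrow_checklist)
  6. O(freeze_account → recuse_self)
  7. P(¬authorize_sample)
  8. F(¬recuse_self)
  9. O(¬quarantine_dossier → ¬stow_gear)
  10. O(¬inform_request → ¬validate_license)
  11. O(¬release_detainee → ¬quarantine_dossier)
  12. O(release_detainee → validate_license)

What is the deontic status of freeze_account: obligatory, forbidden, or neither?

Premise 6 is O(freeze_account → recuse_self); even if O(recuse_self) held, inferring O(freeze_account) would be affirming the consequent — invalid.
No premise or chain of K-axiom applications forces O(freeze_account), and none forces O(¬freeze_account). So freeze_account is neither obligatory nor forbidden under these norms.

Neither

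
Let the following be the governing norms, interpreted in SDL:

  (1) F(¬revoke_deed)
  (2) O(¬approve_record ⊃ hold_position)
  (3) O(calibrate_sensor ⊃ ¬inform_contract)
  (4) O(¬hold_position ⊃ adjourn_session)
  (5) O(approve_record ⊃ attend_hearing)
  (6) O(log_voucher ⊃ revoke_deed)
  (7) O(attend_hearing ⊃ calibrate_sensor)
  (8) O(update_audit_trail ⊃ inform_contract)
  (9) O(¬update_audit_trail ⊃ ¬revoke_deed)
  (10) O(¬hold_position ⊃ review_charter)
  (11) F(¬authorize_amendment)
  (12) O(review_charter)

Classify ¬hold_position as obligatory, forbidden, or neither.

Premise 1 is F(¬revoke_deed), i.e. O(revoke_deed).
Premise 9, O(¬update_audit_trail ⊃ ¬revoke_deed), contraposes to O(revoke_deed ⊃ update_audit_trail); with O(revoke_deed) we get O(update_audit_trail).
Applying K to premise 8 (O(update_audit_trail ⊃ inform_contract)) and O(update_audit_trail) yields O(inform_contract).
The contrapositive of premise 3 (O(calibrate_sensor ⊃ ¬inform_contract)) is O(inform_contract ⊃ ¬calibrate_sensor), and O(inform_contract) is already established, so O(¬calibrate_sensor).
Premise 7 is O(attend_hearing ⊃ calibrate_sensor); contrapositively O(¬calibrate_sensor ⊃ ¬attend_hearing). Since O(¬calibrate_sensor) holds, K gives O(¬attend_hearing).
The contrapositive of premise 5 (O(approve_record ⊃ attend_hearing)) is O(¬attend_hearing ⊃ ¬approve_record), and O(¬attend_hearing) is already established, so O(¬approve_record).
Premise 2 is O(¬approve_record ⊃ hold_position); since O(¬approve_record), deontic closure gives O(hold_position).
Premises 4, 6, 10, 11, 12 do not contribute to this derivation.
Thus O(hold_position), which is F(¬hold_position): ¬hold_position is forbidden.

Forbidden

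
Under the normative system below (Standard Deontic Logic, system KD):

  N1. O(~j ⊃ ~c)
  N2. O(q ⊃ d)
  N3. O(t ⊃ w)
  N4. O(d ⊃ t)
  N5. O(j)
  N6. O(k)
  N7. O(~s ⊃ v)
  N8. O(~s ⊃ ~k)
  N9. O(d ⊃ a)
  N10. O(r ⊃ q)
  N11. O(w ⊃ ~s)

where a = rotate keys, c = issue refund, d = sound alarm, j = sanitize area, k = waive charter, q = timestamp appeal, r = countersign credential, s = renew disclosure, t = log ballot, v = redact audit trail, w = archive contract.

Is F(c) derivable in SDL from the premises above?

Premise 1 is O(~j ⊃ ~c), but O(~j) is not derivable from the premises, so it does not yield O(~c).
No other premise forces O(~c). An ideal world satisfying every premise can still have c true, so F(c) is not derivable.

No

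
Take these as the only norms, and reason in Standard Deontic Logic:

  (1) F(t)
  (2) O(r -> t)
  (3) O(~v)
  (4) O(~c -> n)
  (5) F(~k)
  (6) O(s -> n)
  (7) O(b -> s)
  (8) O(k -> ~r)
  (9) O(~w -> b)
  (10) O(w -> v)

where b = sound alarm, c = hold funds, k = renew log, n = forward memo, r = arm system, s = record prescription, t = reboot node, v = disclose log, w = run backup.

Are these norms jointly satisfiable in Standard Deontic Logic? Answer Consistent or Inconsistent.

Premise 2 is O(r -> t), but O(r) is not derivable from the premises, so it does not yield O(t).
So O(t) is not derivable, and the apparent clash with O(~t) does not arise.
A world satisfying every obligation exists (e.g. b=true, c=false, k=true, n=true, r=false, s=true, t=false, v=false, w=false); no atom is both obligatory and forbidden, so the set is consistent.

Consistent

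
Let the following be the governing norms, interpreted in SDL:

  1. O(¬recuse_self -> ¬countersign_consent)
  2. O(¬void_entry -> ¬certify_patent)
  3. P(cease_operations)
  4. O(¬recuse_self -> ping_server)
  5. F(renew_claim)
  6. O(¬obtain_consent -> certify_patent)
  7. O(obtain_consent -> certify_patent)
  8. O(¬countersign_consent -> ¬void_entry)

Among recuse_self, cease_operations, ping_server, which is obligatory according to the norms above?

recuse_self

Premises 7 and 6 are O(obtain_consent -> certify_patent) and O(¬obtain_consent -> certify_patent); every ideal world satisfies obtain_consent or ¬obtain_consent, so in either case certify_patent holds — hence O(certify_patent).
Premise 2 is O(¬void_entry -> ¬certify_patent); contrapositively O(certify_patent -> void_entry). Since O(certify_patent) holds, K gives O(void_entry).
Premise 8, O(¬countersign_consent -> ¬void_entry), contraposes to O(void_entry -> countersign_consent); with O(void_entry) we get O(countersign_consent).
The contrapositive of premise 1 (O(¬recuse_self -> ¬countersign_consent)) is O(countersign_consent -> recuse_self), and O(countersign_consent) is already established, so O(recuse_self).
So O(recuse_self) holds — recuse_self is obligatory. None of the other listed options is made obligatory by any chain of premises.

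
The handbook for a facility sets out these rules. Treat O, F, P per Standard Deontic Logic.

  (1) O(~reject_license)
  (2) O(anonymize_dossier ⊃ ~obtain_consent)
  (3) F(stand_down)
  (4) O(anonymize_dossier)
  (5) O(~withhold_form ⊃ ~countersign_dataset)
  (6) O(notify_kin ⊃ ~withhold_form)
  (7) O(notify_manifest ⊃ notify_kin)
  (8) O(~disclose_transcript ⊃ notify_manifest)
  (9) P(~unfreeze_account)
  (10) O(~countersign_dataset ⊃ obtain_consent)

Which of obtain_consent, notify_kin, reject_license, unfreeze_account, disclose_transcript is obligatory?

disclose_transcript

Premise 4 gives O(anonymize_dossier).
Applying K to premise 2 (O(anonymize_dossier ⊃ ~obtain_consent)) and O(anonymize_dossier) yields O(~obtain_consent).
Premise 10, O(~countersign_dataset ⊃ obtain_consent), contraposes to O(~obtain_consent ⊃ countersign_dataset); with O(~obtain_consent) we get O(countersign_dataset).
Premise 5, O(~withhold_form ⊃ ~countersign_dataset), contraposes to O(countersign_dataset ⊃ withhold_form); with O(countersign_dataset) we get O(withhold_form).
Premise 6, O(notify_kin ⊃ ~withhold_form), contraposes to O(withhold_form ⊃ ~notify_kin); with O(withhold_form) we get O(~notify_kin).
Premise 7 is O(notify_manifest ⊃ notify_kin); contrapositively O(~notify_kin ⊃ ~notify_manifest). Since O(~notify_kin) holds, K gives O(~notify_manifest).
Premise 8 is O(~disclose_transcript ⊃ notify_manifest); contrapositively O(~notify_manifest ⊃ disclose_transcript). Since O(~notify_manifest) holds, K gives O(disclose_transcript).
So O(disclose_transcript) holds — disclose_transcript is obligatory. None of the other listed options is made obligatory by any chain of premises.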